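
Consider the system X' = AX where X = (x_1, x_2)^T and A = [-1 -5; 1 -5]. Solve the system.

Coefficient matrix A = [[-1, -5], [1, -5]].
Characteristic polynomial det(A - λI) = λ^2 + 6λ + 10 = 0.
Eigenvalues λ = -3 ± i (complex conjugate pair).
For λ=-3+i: an eigenvector is (-1,0) - i(-2,-1) = (-1 + 2i, 0 + i).
A real fundamental pair from Re and Im of e^((-3+i)t)v: X_1 = e^(-3t)(cos(t)·(-1,0) + sin(t)·(-2,-1)), X_2 = e^(-3t)(sin(t)·(-1,0) - cos(t)·(-2,-1)).
General solution: c_1X_1 + c_2X_2.

x_1(t) = -2c_1e^(-3t)sin(t) - c_1e^(-3t)cos(t) - c_2e^(-3t)sin(t) + 2c_2e^(-3t)cos(t), x_2(t) = -c_1e^(-3t)sin(t) + c_2e^(-3t)cos(t)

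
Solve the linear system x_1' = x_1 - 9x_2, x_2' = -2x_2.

x_1(t) = c_1e^(t) - 3c_2e^(-2t), x_2(t) = -c_2e^(-2t)

Coefficient matrix A = [[1, -9], [0, -2]].
Characteristic polynomial det(A - λI) = λ^2 + λ - 2 = 0.
Eigenvalues λ = 1, -2.
For λ=1: (A-λI) row 1 is [0, -9], so an eigenvector is (1, 0).
For λ=-2: (A-λI) row 1 is [3, -9], so an eigenvector is (-3, -1).
General solution: c_1e^(t)(1,0) + c_2e^(-2t)(-3,-1).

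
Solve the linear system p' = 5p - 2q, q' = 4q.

Coefficient matrix A = [[5, -2], [0, 4]].
Characteristic polynomial det(A - λI) = λ^2 - 9λ + 20 = 0.
Eigenvalues λ = 4, 5.
For λ=4: (A-λI) row 1 is [1, -2], so an eigenvector is (-2, -1).
For λ=5: (A-λI) row 1 is [0, -2], so an eigenvector is (-1, 0).
General solution: C_1e^(4t)(-2,-1) + C_2e^(5t)(-1,0).

p(t) = -2C_1e^(4t) - C_2e^(5t), q(t) = -C_1e^(4t)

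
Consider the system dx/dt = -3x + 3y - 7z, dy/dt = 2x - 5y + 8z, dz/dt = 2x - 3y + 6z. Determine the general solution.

Coefficient matrix A = [[-3, 3, -7], [2, -5, 8], [2, -3, 6]].
det(A - λI) = 0 gives eigenvalues λ = 1, -2, -1.
For λ=1: eigenvector (1,-1,-1).
For λ=-2: eigenvector (-1,2,1).
For λ=-1: eigenvector (2,-1,-1).
General solution: c_1e^(t)(1,-1,-1) + c_2e^(-2t)(-1,2,1) + c_3e^(-t)(2,-1,-1).

x(t) = c_1e^(t) - c_2e^(-2t) + 2c_3e^(-t), y(t) = -c_1e^(t) + 2c_2e^(-2t) - c_3e^(-t), z(t) = -c_1e^(t) + c_2e^(-2t) - c_3e^(-t)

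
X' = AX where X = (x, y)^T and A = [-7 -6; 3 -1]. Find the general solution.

Coefficient matrix A = [[-7, -6], [3, -1]].
Characteristic polynomial det(A - λI) = λ^2 + 8λ + 25 = 0.
Eigenvalues λ = -4 ± 3i (complex conjugate pair).
For λ=-4+3i: an eigenvector is (1,0) - i(-1,1) = (1 + i, 0 - i).
A real fundamental pair from Re and Im of e^((-4+3i)t)v: X_1 = e^(-4t)(cos(3t)·(1,0) + sin(3t)·(-1,1)), X_2 = e^(-4t)(sin(3t)·(1,0) - cos(3t)·(-1,1)).
General solution: c_1X_1 + c_2X_2.

x(t) = -c_1e^(-4t)sin(3t) + c_1e^(-4t)cos(3t) + c_2e^(-4t)sin(3t) + c_2e^(-4t)cos(3t), y(t) = c_1e^(-4t)sin(3t) - c_2e^(-4t)cos(3t)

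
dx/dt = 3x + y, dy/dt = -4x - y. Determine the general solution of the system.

x(t) = K_1e^(t) + K_2te^(t) + 2K_2e^(t), y(t) = -2K_1e^(t) - 2K_2te^(t) - 3K_2e^(t)

Coefficient matrix A = [[3, 1], [-4, -1]].
Characteristic polynomial det(A - λI) = λ^2 - 2λ + 1 = 0.
Single eigenvalue λ = 1 with algebraic multiplicity 2.
Eigenvector v = (1,-2); generalized eigenvector w with (A-λI)w=v is (2,-3).
General solution: e^(t)[K_1·v + K_2·(t·v + w)].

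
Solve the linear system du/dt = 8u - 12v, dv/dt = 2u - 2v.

u(t) = -2c_1e^(2t) + 3c_2e^(4t), v(t) = -c_1e^(2t) + c_2e^(4t)

Coefficient matrix A = [[8, -12], [2, -2]].
Characteristic polynomial det(A - λI) = λ^2 - 6λ + 8 = 0.
Eigenvalues λ = 2, 4.
For λ=2: (A-λI) row 1 is [6, -12], so an eigenvector is (-2, -1).
For λ=4: (A-λI) row 1 is [4, -12], so an eigenvector is (3, 1).
General solution: c_1e^(2t)(-2,-1) + c_2e^(4t)(3,1).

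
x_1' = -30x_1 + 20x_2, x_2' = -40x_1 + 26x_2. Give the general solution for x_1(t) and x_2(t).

Coefficient matrix A = [[-30, 20], [-40, 26]].
Characteristic polynomial det(A - λI) = λ^2 + 4λ + 20 = 0.
Eigenvalues λ = -2 ± 4i (complex conjugate pair).
For λ=-2+4i: an eigenvector is (2,3) - i(1,1) = (2 - i, 3 - i).
A real fundamental pair from Re and Im of e^((-2+4i)t)v: X_1 = e^(-2t)(cos(4t)·(2,3) + sin(4t)·(1,1)), X_2 = e^(-2t)(sin(4t)·(2,3) - cos(4t)·(1,1)).
General solution: c_1X_1 + c_2X_2.

x_1(t) = c_1e^(-2t)sin(4t) + 2c_1e^(-2t)cos(4t) + 2c_2e^(-2t)sin(4t) - c_2e^(-2t)cos(4t), x_2(t) = c_1e^(-2t)sin(4t) + 3c_1e^(-2t)cos(4t) + 3c_2e^(-2t)sin(4t) - c_2e^(-2t)cos(4t)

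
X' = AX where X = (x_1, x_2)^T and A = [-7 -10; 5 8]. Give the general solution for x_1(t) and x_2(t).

x_1(t) = -2C_1e^(-2t) - C_2e^(3t), x_2(t) = C_1e^(-2t) + C_2e^(3t)

Coefficient matrix A = [[-7, -10], [5, 8]].
Characteristic polynomial det(A - λI) = λ^2 - λ - 6 = 0.
Eigenvalues λ = -2, 3.
For λ=-2: (A-λI) row 1 is [-5, -10], so an eigenvector is (-2, 1).
For λ=3: (A-λI) row 1 is [-10, -10], so an eigenvector is (-1, 1).
General solution: C_1e^(-2t)(-2,1) + C_2e^(3t)(-1,1).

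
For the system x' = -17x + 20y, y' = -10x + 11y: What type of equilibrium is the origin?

stable spiral

A = [[-17,20],[-10,11]]; det(A-λI) = λ^2 + 6λ + 13.
λ = -3 ± 2i: negative real part.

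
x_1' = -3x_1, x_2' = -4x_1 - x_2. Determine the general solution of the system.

Coefficient matrix A = [[-3, 0], [-4, -1]].
Characteristic polynomial det(A - λI) = λ^2 + 4λ + 3 = 0.
Eigenvalues λ = -1, -3.
For λ=-1: (A-λI) row 1 is [-2, 0], so an eigenvector is (0, 1).
For λ=-3: (A-λI) row 2 is [-4, 2], so an eigenvector is (-1, -2).
General solution: C_1e^(-t)(0,1) + C_2e^(-3t)(-1,-2).

x_1(t) = -C_2e^(-3t), x_2(t) = C_1e^(-t) - 2C_2e^(-3t)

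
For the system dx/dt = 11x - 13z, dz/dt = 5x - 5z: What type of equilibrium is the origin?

unstable spiral

A = [[11,-13],[5,-5]]; det(A-λI) = λ^2 - 6λ + 10.
λ = 3 ± i: positive real part.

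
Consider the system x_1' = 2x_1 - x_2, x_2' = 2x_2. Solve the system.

x_1(t) = K_1e^(2t) + K_2te^(2t) - 2K_2e^(2t), x_2(t) = -K_2e^(2t)

Coefficient matrix A = [[2, -1], [0, 2]].
Characteristic polynomial det(A - λI) = λ^2 - 4λ + 4 = 0.
Single eigenvalue λ = 2 with algebraic multiplicity 2.
Eigenvector v = (1,0); generalized eigenvector w with (A-λI)w=v is (-2,-1).
General solution: e^(2t)[K_1·v + K_2·(t·v + w)].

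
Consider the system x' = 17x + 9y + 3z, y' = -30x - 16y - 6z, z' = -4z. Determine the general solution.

Coefficient matrix A = [[17, 9, 3], [-30, -16, -6], [0, 0, -4]].
det(A - λI) = 0 gives eigenvalues λ = -1, -4, 2.
For λ=-1: eigenvector (1,-2,0).
For λ=-4: eigenvector (-1,2,1).
For λ=2: eigenvector (3,-5,0).
General solution: c_1e^(-t)(1,-2,0) + c_2e^(-4t)(-1,2,1) + c_3e^(2t)(3,-5,0).

x(t) = c_1e^(-t) - c_2e^(-4t) + 3c_3e^(2t), y(t) = -2c_1e^(-t) + 2c_2e^(-4t) - 5c_3e^(2t), z(t) = c_2e^(-4t)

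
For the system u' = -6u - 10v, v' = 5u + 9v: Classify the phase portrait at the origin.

saddle

A = [[-6,-10],[5,9]]; det(A-λI) = λ^2 - 3λ - 4.
λ = 4, -1: opposite signs.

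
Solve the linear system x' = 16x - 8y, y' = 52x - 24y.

x(t) = -K_1e^(-4t)sin(4t) + K_1e^(-4t)cos(4t) + K_2e^(-4t)sin(4t) + K_2e^(-4t)cos(4t), y(t) = -2K_1e^(-4t)sin(4t) + 3K_1e^(-4t)cos(4t) + 3K_2e^(-4t)sin(4t) + 2K_2e^(-4t)cos(4t)

Coefficient matrix A = [[16, -8], [52, -24]].
Characteristic polynomial det(A - λI) = λ^2 + 8λ + 32 = 0.
Eigenvalues λ = -4 ± 4i (complex conjugate pair).
For λ=-4+4i: an eigenvector is (1,3) - i(-1,-2) = (1 + i, 3 + 2i).
A real fundamental pair from Re and Im of e^((-4+4i)t)v: X_1 = e^(-4t)(cos(4t)·(1,3) + sin(4t)·(-1,-2)), X_2 = e^(-4t)(sin(4t)·(1,3) - cos(4t)·(-1,-2)).
General solution: K_1X_1 + K_2X_2.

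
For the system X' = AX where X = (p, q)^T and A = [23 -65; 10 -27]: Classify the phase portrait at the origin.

A = [[23,-65],[10,-27]]; det(A-λI) = λ^2 + 4λ + 29.
λ = -2 ± 5i: negative real part.

stable spiral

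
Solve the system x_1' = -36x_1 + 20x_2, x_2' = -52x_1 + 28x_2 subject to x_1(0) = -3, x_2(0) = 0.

Coefficient matrix A = [[-36, 20], [-52, 28]].
Characteristic polynomial det(A - λI) = λ^2 + 8λ + 32 = 0.
Eigenvalues λ = -4 ± 4i (complex conjugate pair).
For λ=-4+4i: an eigenvector is (2,3) - i(-1,-2) = (2 + i, 3 + 2i).
A real fundamental pair from Re and Im of e^((-4+4i)t)v: X_1 = e^(-4t)(cos(4t)·(2,3) + sin(4t)·(-1,-2)), X_2 = e^(-4t)(sin(4t)·(2,3) - cos(4t)·(-1,-2)).
General solution: C_1X_1 + C_2X_2.
Applying x_1(0)=-3, x_2(0)=0 gives C_1=-6, C_2=9.

x_1(t) = 24e^(-4t)sin(4t) - 3e^(-4t)cos(4t), x_2(t) = 39e^(-4t)sin(4t)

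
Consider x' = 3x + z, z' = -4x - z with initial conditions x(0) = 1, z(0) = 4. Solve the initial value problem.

x(t) = 6te^(t) + e^(t), z(t) = -12te^(t) + 4e^(t)

Coefficient matrix A = [[3, 1], [-4, -1]].
Characteristic polynomial det(A - λI) = λ^2 - 2λ + 1 = 0.
Single eigenvalue λ = 1 with algebraic multiplicity 2.
Eigenvector v = (-1,2); generalized eigenvector w with (A-λI)w=v is (1,-3).
General solution: e^(t)[C_1·v + C_2·(t·v + w)].
Applying x(0)=1, z(0)=4 gives C_1=-7, C_2=-6.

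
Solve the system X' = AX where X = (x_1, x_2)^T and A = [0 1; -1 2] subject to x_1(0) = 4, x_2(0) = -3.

x_1(t) = -7te^(t) + 4e^(t), x_2(t) = -7te^(t) - 3e^(t)

Coefficient matrix A = [[0, 1], [-1, 2]].
Characteristic polynomial det(A - λI) = λ^2 - 2λ + 1 = 0.
Single eigenvalue λ = 1 with algebraic multiplicity 2.
Eigenvector v = (1,1); generalized eigenvector w with (A-λI)w=v is (-3,-2).
General solution: e^(t)[K_1·v + K_2·(t·v + w)].
Applying x_1(0)=4, x_2(0)=-3 gives K_1=-17, K_2=-7.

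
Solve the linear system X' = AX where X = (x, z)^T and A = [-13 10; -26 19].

x(t) = -2K_1e^(3t)sin(2t) - K_1e^(3t)cos(2t) - K_2e^(3t)sin(2t) + 2K_2e^(3t)cos(2t), z(t) = -3K_1e^(3t)sin(2t) - 2K_1e^(3t)cos(2t) - 2K_2e^(3t)sin(2t) + 3K_2e^(3t)cos(2t)

Coefficient matrix A = [[-13, 10], [-26, 19]].
Characteristic polynomial det(A - λI) = λ^2 - 6λ + 13 = 0.
Eigenvalues λ = 3 ± 2i (complex conjugate pair).
For λ=3+2i: an eigenvector is (-1,-2) - i(-2,-3) = (-1 + 2i, -2 + 3i).
A real fundamental pair from Re and Im of e^((3+2i)t)v: X_1 = e^(3t)(cos(2t)·(-1,-2) + sin(2t)·(-2,-3)), X_2 = e^(3t)(sin(2t)·(-1,-2) - cos(2t)·(-2,-3)).
General solution: K_1X_1 + K_2X_2.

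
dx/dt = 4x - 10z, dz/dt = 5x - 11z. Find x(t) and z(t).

Coefficient matrix A = [[4, -10], [5, -11]].
Characteristic polynomial det(A - λI) = λ^2 + 7λ + 6 = 0.
Eigenvalues λ = -1, -6.
For λ=-1: (A-λI) row 1 is [5, -10], so an eigenvector is (-2, -1).
For λ=-6: (A-λI) row 1 is [10, -10], so an eigenvector is (-1, -1).
General solution: C_1e^(-t)(-2,-1) + C_2e^(-6t)(-1,-1).

x(t) = -2C_1e^(-t) - C_2e^(-6t), z(t) = -C_1e^(-t) - C_2e^(-6t)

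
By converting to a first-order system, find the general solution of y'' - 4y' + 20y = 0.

y(t) = K_1e^(2t)cos(4t) + K_2e^(2t)sin(4t)

Let x_1 = y, x_2 = y'. Then x_1' = x_2 and x_2' = -20x_1 + 4x_2.
A = [[0,1],[-20,4]]; det(A-λI) = λ^2 - 4λ + 20.
Eigenvalues λ = 2 ± 4i.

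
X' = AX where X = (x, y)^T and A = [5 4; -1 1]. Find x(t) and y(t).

x(t) = 2C_1e^(3t) + 2C_2te^(3t) - 3C_2e^(3t), y(t) = -C_1e^(3t) - C_2te^(3t) + 2C_2e^(3t)

Coefficient matrix A = [[5, 4], [-1, 1]].
Characteristic polynomial det(A - λI) = λ^2 - 6λ + 9 = 0.
Single eigenvalue λ = 3 with algebraic multiplicity 2.
Eigenvector v = (2,-1); generalized eigenvector w with (A-λI)w=v is (-3,2).
General solution: e^(3t)[C_1·v + C_2·(t·v + w)].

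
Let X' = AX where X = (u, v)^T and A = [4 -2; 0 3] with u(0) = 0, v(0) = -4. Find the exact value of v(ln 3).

A = [[4,-2],[0,3]]; eigenvalues λ = 4, 3.
Eigenvectors: (1,0) for λ=4, (2,1) for λ=3.
From the initial condition, c_1 = 8, c_2 = -4.
v(ln 3) = (8)(3^4)(0) + (-4)(3^3)(1) = -108.

-108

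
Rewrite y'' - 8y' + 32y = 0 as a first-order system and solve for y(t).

Let x_1 = y, x_2 = y'. Then x_1' = x_2 and x_2' = -32x_1 + 8x_2.
A = [[0,1],[-32,8]]; det(A-λI) = λ^2 - 8λ + 32.
Eigenvalues λ = 4 ± 4i.

y(t) = K_1e^(4t)cos(4t) + K_2e^(4t)sin(4t)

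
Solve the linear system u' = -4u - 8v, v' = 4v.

u(t) = C_1e^(4t) - C_2e^(-4t), v(t) = -C_1e^(4t)

Coefficient matrix A = [[-4, -8], [0, 4]].
Characteristic polynomial det(A - λI) = λ^2 - 16 = 0.
Eigenvalues λ = 4, -4.
For λ=4: (A-λI) row 1 is [-8, -8], so an eigenvector is (1, -1).
For λ=-4: (A-λI) row 1 is [0, -8], so an eigenvector is (-1, 0).
General solution: C_1e^(4t)(1,-1) + C_2e^(-4t)(-1,0).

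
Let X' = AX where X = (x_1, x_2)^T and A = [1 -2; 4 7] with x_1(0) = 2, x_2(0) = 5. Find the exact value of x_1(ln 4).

-6592

A = [[1,-2],[4,7]]; eigenvalues λ = 3, 5.
Eigenvectors: (-1,1) for λ=3, (-1,2) for λ=5.
From the initial condition, c_1 = -9, c_2 = 7.
x_1(ln 4) = (-9)(4^3)(-1) + (7)(4^5)(-1) = -6592.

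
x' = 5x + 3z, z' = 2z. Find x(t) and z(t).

x(t) = -c_1e^(2t) - c_2e^(5t), z(t) = c_1e^(2t)

Coefficient matrix A = [[5, 3], [0, 2]].
Characteristic polynomial det(A - λI) = λ^2 - 7λ + 10 = 0.
Eigenvalues λ = 2, 5.
For λ=2: (A-λI) row 1 is [3, 3], so an eigenvector is (-1, 1).
For λ=5: (A-λI) row 1 is [0, 3], so an eigenvector is (-1, 0).
General solution: c_1e^(2t)(-1,1) + c_2e^(5t)(-1,0).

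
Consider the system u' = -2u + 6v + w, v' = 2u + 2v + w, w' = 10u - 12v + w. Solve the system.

Coefficient matrix A = [[-2, 6, 1], [2, 2, 1], [10, -12, 1]].
det(A - λI) = 0 gives eigenvalues λ = 2, -4, 3.
For λ=2: eigenvector (1,1,-2).
For λ=-4: eigenvector (1,0,-2).
For λ=3: eigenvector (1,1,-1).
General solution: K_1e^(2t)(1,1,-2) + K_2e^(-4t)(1,0,-2) + K_3e^(3t)(1,1,-1).

u(t) = K_1e^(2t) + K_2e^(-4t) + K_3e^(3t), v(t) = K_1e^(2t) + K_3e^(3t), w(t) = -2K_1e^(2t) - 2K_2e^(-4t) - K_3e^(3t)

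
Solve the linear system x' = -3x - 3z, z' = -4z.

x(t) = C_1e^(-3t) + 3C_2e^(-4t), z(t) = C_2e^(-4t)

Coefficient matrix A = [[-3, -3], [0, -4]].
Characteristic polynomial det(A - λI) = λ^2 + 7λ + 12 = 0.
Eigenvalues λ = -3, -4.
For λ=-3: (A-λI) row 1 is [0, -3], so an eigenvector is (1, 0).
For λ=-4: (A-λI) row 1 is [1, -3], so an eigenvector is (3, 1).
General solution: C_1e^(-3t)(1,0) + C_2e^(-4t)(3,1).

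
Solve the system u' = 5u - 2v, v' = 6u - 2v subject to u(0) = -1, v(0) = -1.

u(t) = -2e^(2t) + e^(t), v(t) = -3e^(2t) + 2e^(t)

Coefficient matrix A = [[5, -2], [6, -2]].
Characteristic polynomial det(A - λI) = λ^2 - 3λ + 2 = 0.
Eigenvalues λ = 1, 2.
For λ=1: (A-λI) row 1 is [4, -2], so an eigenvector is (1, 2).
For λ=2: (A-λI) row 1 is [3, -2], so an eigenvector is (2, 3).
General solution: K_1e^(t)(1,2) + K_2e^(2t)(2,3).
Applying u(0)=-1, v(0)=-1 gives K_1=1, K_2=-1.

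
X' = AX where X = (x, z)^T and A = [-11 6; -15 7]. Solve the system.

Coefficient matrix A = [[-11, 6], [-15, 7]].
Characteristic polynomial det(A - λI) = λ^2 + 4λ + 13 = 0.
Eigenvalues λ = -2 ± 3i (complex conjugate pair).
For λ=-2+3i: an eigenvector is (1,2) - i(1,1) = (1 - i, 2 - i).
A real fundamental pair from Re and Im of e^((-2+3i)t)v: X_1 = e^(-2t)(cos(3t)·(1,2) + sin(3t)·(1,1)), X_2 = e^(-2t)(sin(3t)·(1,2) - cos(3t)·(1,1)).
General solution: K_1X_1 + K_2X_2.

x(t) = K_1e^(-2t)sin(3t) + K_1e^(-2t)cos(3t) + K_2e^(-2t)sin(3t) - K_2e^(-2t)cos(3t), z(t) = K_1e^(-2t)sin(3t) + 2K_1e^(-2t)cos(3t) + 2K_2e^(-2t)sin(3t) - K_2e^(-2t)cos(3t)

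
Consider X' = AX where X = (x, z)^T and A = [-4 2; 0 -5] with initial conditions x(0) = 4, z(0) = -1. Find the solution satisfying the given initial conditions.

x(t) = 2e^(-4t) + 2e^(-5t), z(t) = -e^(-5t)

Coefficient matrix A = [[-4, 2], [0, -5]].
Characteristic polynomial det(A - λI) = λ^2 + 9λ + 20 = 0.
Eigenvalues λ = -5, -4.
For λ=-5: (A-λI) row 1 is [1, 2], so an eigenvector is (2, -1).
For λ=-4: (A-λI) row 1 is [0, 2], so an eigenvector is (1, 0).
General solution: K_1e^(-5t)(2,-1) + K_2e^(-4t)(1,0).
Applying x(0)=4, z(0)=-1 gives K_1=1, K_2=2.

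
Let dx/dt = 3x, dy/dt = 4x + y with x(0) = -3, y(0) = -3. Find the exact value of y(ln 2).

A = [[3,0],[4,1]]; eigenvalues λ = 1, 3.
Eigenvectors: (0,1) for λ=1, (-1,-2) for λ=3.
From the initial condition, c_1 = 3, c_2 = 3.
y(ln 2) = (3)(2^1)(1) + (3)(2^3)(-2) = -42.

-42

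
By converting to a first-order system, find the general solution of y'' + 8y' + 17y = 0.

y(t) = K_1e^(-4t)cos(t) + K_2e^(-4t)sin(t)

Let x_1 = y, x_2 = y'. Then x_1' = x_2 and x_2' = -17x_1 - 8x_2.
A = [[0,1],[-17,-8]]; det(A-λI) = λ^2 + 8λ + 17.
Eigenvalues λ = -4 ± i.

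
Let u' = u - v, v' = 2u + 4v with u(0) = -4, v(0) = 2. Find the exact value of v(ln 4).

A = [[1,-1],[2,4]]; eigenvalues λ = 3, 2.
Eigenvectors: (-1,2) for λ=3, (1,-1) for λ=2.
From the initial condition, c_1 = -2, c_2 = -6.
v(ln 4) = (-2)(4^3)(2) + (-6)(4^2)(-1) = -160.

-160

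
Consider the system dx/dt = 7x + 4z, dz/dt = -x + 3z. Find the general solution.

Coefficient matrix A = [[7, 4], [-1, 3]].
Characteristic polynomial det(A - λI) = λ^2 - 10λ + 25 = 0.
Single eigenvalue λ = 5 with algebraic multiplicity 2.
Eigenvector v = (-2,1); generalized eigenvector w with (A-λI)w=v is (-3,1).
General solution: e^(5t)[c_1·v + c_2·(t·v + w)].

x(t) = -2c_1e^(5t) - 2c_2te^(5t) - 3c_2e^(5t), z(t) = c_1e^(5t) + c_2te^(5t) + c_2e^(5t)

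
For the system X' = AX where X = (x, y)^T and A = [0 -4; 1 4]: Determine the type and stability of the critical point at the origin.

unstable improper node

A = [[0,-4],[1,4]]; det(A-λI) = λ^2 - 4λ + 4.
repeated λ = 2 with a single eigenvector.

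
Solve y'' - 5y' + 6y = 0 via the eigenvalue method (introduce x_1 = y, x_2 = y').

y(t) = c_1e^(3t) + c_2e^(2t)

Let x_1 = y, x_2 = y'. Then x_1' = x_2 and x_2' = -6x_1 + 5x_2.
A = [[0,1],[-6,5]]; det(A-λI) = λ^2 - 5λ + 6.
Eigenvalues λ = 3, 2 with eigenvectors (1,3), (1,2).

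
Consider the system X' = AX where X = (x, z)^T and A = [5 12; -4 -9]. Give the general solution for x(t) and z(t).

Coefficient matrix A = [[5, 12], [-4, -9]].
Characteristic polynomial det(A - λI) = λ^2 + 4λ + 3 = 0.
Eigenvalues λ = -3, -1.
For λ=-3: (A-λI) row 1 is [8, 12], so an eigenvector is (3, -2).
For λ=-1: (A-λI) row 1 is [6, 12], so an eigenvector is (2, -1).
General solution: C_1e^(-3t)(3,-2) + C_2e^(-t)(2,-1).

x(t) = 3C_1e^(-3t) + 2C_2e^(-t), z(t) = -2C_1e^(-3t) - C_2e^(-t)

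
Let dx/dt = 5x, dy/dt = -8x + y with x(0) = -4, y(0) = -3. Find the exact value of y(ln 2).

234

A = [[5,0],[-8,1]]; eigenvalues λ = 1, 5.
Eigenvectors: (0,1) for λ=1, (-1,2) for λ=5.
From the initial condition, c_1 = -11, c_2 = 4.
y(ln 2) = (-11)(2^1)(1) + (4)(2^5)(2) = 234.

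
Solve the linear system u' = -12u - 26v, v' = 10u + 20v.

Coefficient matrix A = [[-12, -26], [10, 20]].
Characteristic polynomial det(A - λI) = λ^2 - 8λ + 20 = 0.
Eigenvalues λ = 4 ± 2i (complex conjugate pair).
For λ=4+2i: an eigenvector is (-2,1) - i(3,-2) = (-2 - 3i, 1 + 2i).
A real fundamental pair from Re and Im of e^((4+2i)t)v: X_1 = e^(4t)(cos(2t)·(-2,1) + sin(2t)·(3,-2)), X_2 = e^(4t)(sin(2t)·(-2,1) - cos(2t)·(3,-2)).
General solution: c_1X_1 + c_2X_2.

u(t) = 3c_1e^(4t)sin(2t) - 2c_1e^(4t)cos(2t) - 2c_2e^(4t)sin(2t) - 3c_2e^(4t)cos(2t), v(t) = -2c_1e^(4t)sin(2t) + c_1e^(4t)cos(2t) + c_2e^(4t)sin(2t) + 2c_2e^(4t)cos(2t)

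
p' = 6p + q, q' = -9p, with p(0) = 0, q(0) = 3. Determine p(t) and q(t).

p(t) = 3te^(3t), q(t) = -9te^(3t) + 3e^(3t)

Coefficient matrix A = [[6, 1], [-9, 0]].
Characteristic polynomial det(A - λI) = λ^2 - 6λ + 9 = 0.
Single eigenvalue λ = 3 with algebraic multiplicity 2.
Eigenvector v = (-1,3); generalized eigenvector w with (A-λI)w=v is (-1,2).
General solution: e^(3t)[c_1·v + c_2·(t·v + w)].
Applying p(0)=0, q(0)=3 gives c_1=3, c_2=-3.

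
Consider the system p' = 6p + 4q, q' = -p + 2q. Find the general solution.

Coefficient matrix A = [[6, 4], [-1, 2]].
Characteristic polynomial det(A - λI) = λ^2 - 8λ + 16 = 0.
Single eigenvalue λ = 4 with algebraic multiplicity 2.
Eigenvector v = (-2,1); generalized eigenvector w with (A-λI)w=v is (-3,1).
General solution: e^(4t)[K_1·v + K_2·(t·v + w)].

p(t) = -2K_1e^(4t) - 2K_2te^(4t) - 3K_2e^(4t), q(t) = K_1e^(4t) + K_2te^(4t) + K_2e^(4t)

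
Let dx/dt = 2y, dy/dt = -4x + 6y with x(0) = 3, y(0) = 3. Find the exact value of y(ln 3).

A = [[0,2],[-4,6]]; eigenvalues λ = 4, 2.
Eigenvectors: (-1,-2) for λ=4, (-1,-1) for λ=2.
From the initial condition, c_1 = 0, c_2 = -3.
y(ln 3) = (0)(3^4)(-2) + (-3)(3^2)(-1) = 27.

27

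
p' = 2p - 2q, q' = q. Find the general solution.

p(t) = c_1e^(2t) + 2c_2e^(t), q(t) = c_2e^(t)

Coefficient matrix A = [[2, -2], [0, 1]].
Characteristic polynomial det(A - λI) = λ^2 - 3λ + 2 = 0.
Eigenvalues λ = 2, 1.
For λ=2: (A-λI) row 1 is [0, -2], so an eigenvector is (1, 0).
For λ=1: (A-λI) row 1 is [1, -2], so an eigenvector is (2, 1).
General solution: c_1e^(2t)(1,0) + c_2e^(t)(2,1).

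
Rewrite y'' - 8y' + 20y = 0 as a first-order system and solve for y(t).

y(t) = C_1e^(4t)cos(2t) + C_2e^(4t)sin(2t)

Let x_1 = y, x_2 = y'. Then x_1' = x_2 and x_2' = -20x_1 + 8x_2.
A = [[0,1],[-20,8]]; det(A-λI) = λ^2 - 8λ + 20.
Eigenvalues λ = 4 ± 2i.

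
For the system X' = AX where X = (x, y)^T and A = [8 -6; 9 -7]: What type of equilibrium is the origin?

A = [[8,-6],[9,-7]]; det(A-λI) = λ^2 - λ - 2.
λ = 2, -1: opposite signs.

saddle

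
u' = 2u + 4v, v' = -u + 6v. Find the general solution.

Coefficient matrix A = [[2, 4], [-1, 6]].
Characteristic polynomial det(A - λI) = λ^2 - 8λ + 16 = 0.
Single eigenvalue λ = 4 with algebraic multiplicity 2.
Eigenvector v = (-2,-1); generalized eigenvector w with (A-λI)w=v is (3,1).
General solution: e^(4t)[C_1·v + C_2·(t·v + w)].

u(t) = -2C_1e^(4t) - 2C_2te^(4t) + 3C_2e^(4t), v(t) = -C_1e^(4t) - C_2te^(4t) + C_2e^(4t)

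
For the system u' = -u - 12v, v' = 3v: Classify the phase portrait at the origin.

saddle

A = [[-1,-12],[0,3]]; det(A-λI) = λ^2 - 2λ - 3.
λ = 3, -1: opposite signs.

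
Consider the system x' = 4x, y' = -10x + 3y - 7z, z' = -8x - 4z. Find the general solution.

x(t) = C_1e^(4t), y(t) = -3C_1e^(4t) + C_2e^(3t) + C_3e^(-4t), z(t) = -C_1e^(4t) + C_3e^(-4t)

Coefficient matrix A = [[4, 0, 0], [-10, 3, -7], [-8, 0, -4]].
det(A - λI) = 0 gives eigenvalues λ = 4, 3, -4.
For λ=4: eigenvector (1,-3,-1).
For λ=3: eigenvector (0,1,0).
For λ=-4: eigenvector (0,1,1).
General solution: C_1e^(4t)(1,-3,-1) + C_2e^(3t)(0,1,0) + C_3e^(-4t)(0,1,1).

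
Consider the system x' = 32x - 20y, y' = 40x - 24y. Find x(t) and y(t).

x(t) = -2C_1e^(4t)sin(4t) - C_1e^(4t)cos(4t) - C_2e^(4t)sin(4t) + 2C_2e^(4t)cos(4t), y(t) = -3C_1e^(4t)sin(4t) - C_1e^(4t)cos(4t) - C_2e^(4t)sin(4t) + 3C_2e^(4t)cos(4t)

Coefficient matrix A = [[32, -20], [40, -24]].
Characteristic polynomial det(A - λI) = λ^2 - 8λ + 32 = 0.
Eigenvalues λ = 4 ± 4i (complex conjugate pair).
For λ=4+4i: an eigenvector is (-1,-1) - i(-2,-3) = (-1 + 2i, -1 + 3i).
A real fundamental pair from Re and Im of e^((4+4i)t)v: X_1 = e^(4t)(cos(4t)·(-1,-1) + sin(4t)·(-2,-3)), X_2 = e^(4t)(sin(4t)·(-1,-1) - cos(4t)·(-2,-3)).
General solution: C_1X_1 + C_2X_2.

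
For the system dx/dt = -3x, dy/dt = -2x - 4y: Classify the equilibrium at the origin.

A = [[-3,0],[-2,-4]]; det(A-λI) = λ^2 + 7λ + 12.
λ = -4, -3: both negative.

stable node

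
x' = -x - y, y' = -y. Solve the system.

Coefficient matrix A = [[-1, -1], [0, -1]].
Characteristic polynomial det(A - λI) = λ^2 + 2λ + 1 = 0.
Single eigenvalue λ = -1 with algebraic multiplicity 2.
Eigenvector v = (1,0); generalized eigenvector w with (A-λI)w=v is (3,-1).
General solution: e^(-t)[C_1·v + C_2·(t·v + w)].

x(t) = C_1e^(-t) + C_2te^(-t) + 3C_2e^(-t), y(t) = -C_2e^(-t)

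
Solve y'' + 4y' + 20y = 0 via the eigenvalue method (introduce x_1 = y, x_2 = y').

y(t) = C_1e^(-2t)cos(4t) + C_2e^(-2t)sin(4t)

Let x_1 = y, x_2 = y'. Then x_1' = x_2 and x_2' = -20x_1 - 4x_2.
A = [[0,1],[-20,-4]]; det(A-λI) = λ^2 + 4λ + 20.
Eigenvalues λ = -2 ± 4i.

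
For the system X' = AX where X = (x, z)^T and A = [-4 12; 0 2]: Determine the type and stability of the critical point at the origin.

saddle

A = [[-4,12],[0,2]]; det(A-λI) = λ^2 + 2λ - 8.
λ = 2, -4: opposite signs.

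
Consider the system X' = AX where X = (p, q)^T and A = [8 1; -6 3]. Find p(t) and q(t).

p(t) = C_1e^(5t) + C_2e^(6t), q(t) = -3C_1e^(5t) - 2C_2e^(6t)

Coefficient matrix A = [[8, 1], [-6, 3]].
Characteristic polynomial det(A - λI) = λ^2 - 11λ + 30 = 0.
Eigenvalues λ = 5, 6.
For λ=5: (A-λI) row 1 is [3, 1], so an eigenvector is (1, -3).
For λ=6: (A-λI) row 1 is [2, 1], so an eigenvector is (1, -2).
General solution: C_1e^(5t)(1,-3) + C_2e^(6t)(1,-2).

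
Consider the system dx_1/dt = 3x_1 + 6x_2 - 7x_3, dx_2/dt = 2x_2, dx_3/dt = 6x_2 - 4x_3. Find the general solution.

x_1(t) = C_1e^(-4t) + C_2e^(2t) - C_3e^(3t), x_2(t) = C_2e^(2t), x_3(t) = C_1e^(-4t) + C_2e^(2t)

Coefficient matrix A = [[3, 6, -7], [0, 2, 0], [0, 6, -4]].
det(A - λI) = 0 gives eigenvalues λ = -4, 2, 3.
For λ=-4: eigenvector (1,0,1).
For λ=2: eigenvector (1,1,1).
For λ=3: eigenvector (-1,0,0).
General solution: C_1e^(-4t)(1,0,1) + C_2e^(2t)(1,1,1) + C_3e^(3t)(-1,0,0).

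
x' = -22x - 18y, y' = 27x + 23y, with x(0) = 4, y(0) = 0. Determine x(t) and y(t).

Coefficient matrix A = [[-22, -18], [27, 23]].
Characteristic polynomial det(A - λI) = λ^2 - λ - 20 = 0.
Eigenvalues λ = -4, 5.
For λ=-4: (A-λI) row 1 is [-18, -18], so an eigenvector is (1, -1).
For λ=5: (A-λI) row 1 is [-27, -18], so an eigenvector is (2, -3).
General solution: K_1e^(-4t)(1,-1) + K_2e^(5t)(2,-3).
Applying x(0)=4, y(0)=0 gives K_1=12, K_2=-4.

x(t) = -8e^(5t) + 12e^(-4t), y(t) = 12e^(5t) - 12e^(-4t)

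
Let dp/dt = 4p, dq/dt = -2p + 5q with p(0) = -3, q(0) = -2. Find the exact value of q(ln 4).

2560

A = [[4,0],[-2,5]]; eigenvalues λ = 4, 5.
Eigenvectors: (-1,-2) for λ=4, (0,-1) for λ=5.
From the initial condition, c_1 = 3, c_2 = -4.
q(ln 4) = (3)(4^4)(-2) + (-4)(4^5)(-1) = 2560.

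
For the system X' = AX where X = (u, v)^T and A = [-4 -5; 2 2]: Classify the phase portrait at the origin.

stable spiral

A = [[-4,-5],[2,2]]; det(A-λI) = λ^2 + 2λ + 2.
λ = -1 ± i: negative real part.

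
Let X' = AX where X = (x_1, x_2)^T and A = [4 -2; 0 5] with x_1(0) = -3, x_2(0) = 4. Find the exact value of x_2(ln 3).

A = [[4,-2],[0,5]]; eigenvalues λ = 5, 4.
Eigenvectors: (-2,1) for λ=5, (-1,0) for λ=4.
From the initial condition, c_1 = 4, c_2 = -5.
x_2(ln 3) = (4)(3^5)(1) + (-5)(3^4)(0) = 972.

972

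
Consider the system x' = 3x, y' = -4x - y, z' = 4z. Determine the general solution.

Coefficient matrix A = [[3, 0, 0], [-4, -1, 0], [0, 0, 4]].
det(A - λI) = 0 gives eigenvalues λ = 3, -1, 4.
For λ=3: eigenvector (1,-1,0).
For λ=-1: eigenvector (0,1,0).
For λ=4: eigenvector (0,0,1).
General solution: c_1e^(3t)(1,-1,0) + c_2e^(-t)(0,1,0) + c_3e^(4t)(0,0,1).

x(t) = c_1e^(3t), y(t) = -c_1e^(3t) + c_2e^(-t), z(t) = c_3e^(4t)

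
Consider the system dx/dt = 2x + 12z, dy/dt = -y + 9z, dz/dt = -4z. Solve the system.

x(t) = -2c_1e^(-4t) + c_3e^(2t), y(t) = -3c_1e^(-4t) + c_2e^(-t), z(t) = c_1e^(-4t)

Coefficient matrix A = [[2, 0, 12], [0, -1, 9], [0, 0, -4]].
det(A - λI) = 0 gives eigenvalues λ = -4, -1, 2.
For λ=-4: eigenvector (-2,-3,1).
For λ=-1: eigenvector (0,1,0).
For λ=2: eigenvector (1,0,0).
General solution: c_1e^(-4t)(-2,-3,1) + c_2e^(-t)(0,1,0) + c_3e^(2t)(1,0,0).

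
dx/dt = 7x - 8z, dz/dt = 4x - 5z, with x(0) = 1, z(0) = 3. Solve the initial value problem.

Coefficient matrix A = [[7, -8], [4, -5]].
Characteristic polynomial det(A - λI) = λ^2 - 2λ - 3 = 0.
Eigenvalues λ = 3, -1.
For λ=3: (A-λI) row 1 is [4, -8], so an eigenvector is (-2, -1).
For λ=-1: (A-λI) row 1 is [8, -8], so an eigenvector is (1, 1).
General solution: K_1e^(3t)(-2,-1) + K_2e^(-t)(1,1).
Applying x(0)=1, z(0)=3 gives K_1=2, K_2=5.

x(t) = -4e^(3t) + 5e^(-t), z(t) = -2e^(3t) + 5e^(-t)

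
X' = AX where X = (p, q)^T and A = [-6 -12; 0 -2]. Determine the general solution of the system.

Coefficient matrix A = [[-6, -12], [0, -2]].
Characteristic polynomial det(A - λI) = λ^2 + 8λ + 12 = 0.
Eigenvalues λ = -6, -2.
For λ=-6: (A-λI) row 1 is [0, -12], so an eigenvector is (-1, 0).
For λ=-2: (A-λI) row 1 is [-4, -12], so an eigenvector is (3, -1).
General solution: K_1e^(-6t)(-1,0) + K_2e^(-2t)(3,-1).

p(t) = -K_1e^(-6t) + 3K_2e^(-2t), q(t) = -K_2e^(-2t)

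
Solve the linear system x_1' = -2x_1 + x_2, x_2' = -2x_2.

Coefficient matrix A = [[-2, 1], [0, -2]].
Characteristic polynomial det(A - λI) = λ^2 + 4λ + 4 = 0.
Single eigenvalue λ = -2 with algebraic multiplicity 2.
Eigenvector v = (1,0); generalized eigenvector w with (A-λI)w=v is (-1,1).
General solution: e^(-2t)[K_1·v + K_2·(t·v + w)].

x_1(t) = K_1e^(-2t) + K_2te^(-2t) - K_2e^(-2t), x_2(t) = K_2e^(-2t)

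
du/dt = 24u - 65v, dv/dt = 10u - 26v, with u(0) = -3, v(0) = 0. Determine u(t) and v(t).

Coefficient matrix A = [[24, -65], [10, -26]].
Characteristic polynomial det(A - λI) = λ^2 + 2λ + 26 = 0.
Eigenvalues λ = -1 ± 5i (complex conjugate pair).
For λ=-1+5i: an eigenvector is (3,1) - i(2,1) = (3 - 2i, 1 - i).
A real fundamental pair from Re and Im of e^((-1+5i)t)v: X_1 = e^(-t)(cos(5t)·(3,1) + sin(5t)·(2,1)), X_2 = e^(-t)(sin(5t)·(3,1) - cos(5t)·(2,1)).
General solution: C_1X_1 + C_2X_2.
Applying u(0)=-3, v(0)=0 gives C_1=-3, C_2=-3.

u(t) = -15e^(-t)sin(5t) - 3e^(-t)cos(5t), v(t) = -6e^(-t)sin(5t)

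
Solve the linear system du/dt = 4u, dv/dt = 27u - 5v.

Coefficient matrix A = [[4, 0], [27, -5]].
Characteristic polynomial det(A - λI) = λ^2 + λ - 20 = 0.
Eigenvalues λ = 4, -5.
For λ=4: (A-λI) row 2 is [27, -9], so an eigenvector is (-1, -3).
For λ=-5: (A-λI) row 1 is [9, 0], so an eigenvector is (0, 1).
General solution: K_1e^(4t)(-1,-3) + K_2e^(-5t)(0,1).

u(t) = -K_1e^(4t), v(t) = -3K_1e^(4t) + K_2e^(-5t)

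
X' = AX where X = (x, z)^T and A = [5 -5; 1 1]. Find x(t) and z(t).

Coefficient matrix A = [[5, -5], [1, 1]].
Characteristic polynomial det(A - λI) = λ^2 - 6λ + 10 = 0.
Eigenvalues λ = 3 ± i (complex conjugate pair).
For λ=3+i: an eigenvector is (1,0) - i(2,1) = (1 - 2i, 0 - i).
A real fundamental pair from Re and Im of e^((3+i)t)v: X_1 = e^(3t)(cos(t)·(1,0) + sin(t)·(2,1)), X_2 = e^(3t)(sin(t)·(1,0) - cos(t)·(2,1)).
General solution: c_1X_1 + c_2X_2.

x(t) = 2c_1e^(3t)sin(t) + c_1e^(3t)cos(t) + c_2e^(3t)sin(t) - 2c_2e^(3t)cos(t), z(t) = c_1e^(3t)sin(t) - c_2e^(3t)cos(t)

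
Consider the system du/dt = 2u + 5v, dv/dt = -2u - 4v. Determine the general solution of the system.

u(t) = -2C_1e^(-t)sin(t) + C_1e^(-t)cos(t) + C_2e^(-t)sin(t) + 2C_2e^(-t)cos(t), v(t) = C_1e^(-t)sin(t) - C_1e^(-t)cos(t) - C_2e^(-t)sin(t) - C_2e^(-t)cos(t)

Coefficient matrix A = [[2, 5], [-2, -4]].
Characteristic polynomial det(A - λI) = λ^2 + 2λ + 2 = 0.
Eigenvalues λ = -1 ± i (complex conjugate pair).
For λ=-1+i: an eigenvector is (1,-1) - i(-2,1) = (1 + 2i, -1 - i).
A real fundamental pair from Re and Im of e^((-1+i)t)v: X_1 = e^(-t)(cos(t)·(1,-1) + sin(t)·(-2,1)), X_2 = e^(-t)(sin(t)·(1,-1) - cos(t)·(-2,1)).
General solution: C_1X_1 + C_2X_2.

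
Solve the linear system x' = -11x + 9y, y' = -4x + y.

x(t) = -3K_1e^(-5t) - 3K_2te^(-5t) - K_2e^(-5t), y(t) = -2K_1e^(-5t) - 2K_2te^(-5t) - K_2e^(-5t)

Coefficient matrix A = [[-11, 9], [-4, 1]].
Characteristic polynomial det(A - λI) = λ^2 + 10λ + 25 = 0.
Single eigenvalue λ = -5 with algebraic multiplicity 2.
Eigenvector v = (-3,-2); generalized eigenvector w with (A-λI)w=v is (-1,-1).
General solution: e^(-5t)[K_1·v + K_2·(t·v + w)].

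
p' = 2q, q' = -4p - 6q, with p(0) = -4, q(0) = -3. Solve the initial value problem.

Coefficient matrix A = [[0, 2], [-4, -6]].
Characteristic polynomial det(A - λI) = λ^2 + 6λ + 8 = 0.
Eigenvalues λ = -2, -4.
For λ=-2: (A-λI) row 1 is [2, 2], so an eigenvector is (1, -1).
For λ=-4: (A-λI) row 1 is [4, 2], so an eigenvector is (1, -2).
General solution: K_1e^(-2t)(1,-1) + K_2e^(-4t)(1,-2).
Applying p(0)=-4, q(0)=-3 gives K_1=-11, K_2=7.

p(t) = -11e^(-2t) + 7e^(-4t), q(t) = 11e^(-2t) - 14e^(-4t)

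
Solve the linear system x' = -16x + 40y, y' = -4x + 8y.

x(t) = 3c_1e^(-4t)sin(4t) - c_1e^(-4t)cos(4t) - c_2e^(-4t)sin(4t) - 3c_2e^(-4t)cos(4t), y(t) = c_1e^(-4t)sin(4t) - c_2e^(-4t)cos(4t)

Coefficient matrix A = [[-16, 40], [-4, 8]].
Characteristic polynomial det(A - λI) = λ^2 + 8λ + 32 = 0.
Eigenvalues λ = -4 ± 4i (complex conjugate pair).
For λ=-4+4i: an eigenvector is (-1,0) - i(3,1) = (-1 - 3i, 0 - i).
A real fundamental pair from Re and Im of e^((-4+4i)t)v: X_1 = e^(-4t)(cos(4t)·(-1,0) + sin(4t)·(3,1)), X_2 = e^(-4t)(sin(4t)·(-1,0) - cos(4t)·(3,1)).
General solution: c_1X_1 + c_2X_2.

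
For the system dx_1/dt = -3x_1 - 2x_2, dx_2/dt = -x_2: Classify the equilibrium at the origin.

stable node

A = [[-3,-2],[0,-1]]; det(A-λI) = λ^2 + 4λ + 3.
λ = -3, -1: both negative.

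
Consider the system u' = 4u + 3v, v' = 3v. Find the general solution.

Coefficient matrix A = [[4, 3], [0, 3]].
Characteristic polynomial det(A - λI) = λ^2 - 7λ + 12 = 0.
Eigenvalues λ = 4, 3.
For λ=4: (A-λI) row 1 is [0, 3], so an eigenvector is (1, 0).
For λ=3: (A-λI) row 1 is [1, 3], so an eigenvector is (3, -1).
General solution: K_1e^(4t)(1,0) + K_2e^(3t)(3,-1).

u(t) = K_1e^(4t) + 3K_2e^(3t), v(t) = -K_2e^(3t)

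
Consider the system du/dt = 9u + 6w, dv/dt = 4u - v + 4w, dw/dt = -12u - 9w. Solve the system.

u(t) = c_1e^(3t) - c_3e^(-3t), v(t) = c_2e^(-t) - 2c_3e^(-3t), w(t) = -c_1e^(3t) + 2c_3e^(-3t)

Coefficient matrix A = [[9, 0, 6], [4, -1, 4], [-12, 0, -9]].
det(A - λI) = 0 gives eigenvalues λ = 3, -1, -3.
For λ=3: eigenvector (1,0,-1).
For λ=-1: eigenvector (0,1,0).
For λ=-3: eigenvector (-1,-2,2).
General solution: c_1e^(3t)(1,0,-1) + c_2e^(-t)(0,1,0) + c_3e^(-3t)(-1,-2,2).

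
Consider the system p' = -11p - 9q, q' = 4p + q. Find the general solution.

Coefficient matrix A = [[-11, -9], [4, 1]].
Characteristic polynomial det(A - λI) = λ^2 + 10λ + 25 = 0.
Single eigenvalue λ = -5 with algebraic multiplicity 2.
Eigenvector v = (-3,2); generalized eigenvector w with (A-λI)w=v is (-1,1).
General solution: e^(-5t)[c_1·v + c_2·(t·v + w)].

p(t) = -3c_1e^(-5t) - 3c_2te^(-5t) - c_2e^(-5t), q(t) = 2c_1e^(-5t) + 2c_2te^(-5t) + c_2e^(-5t)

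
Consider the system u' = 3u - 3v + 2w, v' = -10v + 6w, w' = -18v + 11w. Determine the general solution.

u(t) = K_1e^(3t) - K_2e^(2t), v(t) = K_2e^(2t) - 2K_3e^(-t), w(t) = 2K_2e^(2t) - 3K_3e^(-t)

Coefficient matrix A = [[3, -3, 2], [0, -10, 6], [0, -18, 11]].
det(A - λI) = 0 gives eigenvalues λ = 3, 2, -1.
For λ=3: eigenvector (1,0,0).
For λ=2: eigenvector (-1,1,2).
For λ=-1: eigenvector (0,-2,-3).
General solution: K_1e^(3t)(1,0,0) + K_2e^(2t)(-1,1,2) + K_3e^(-t)(0,-2,-3).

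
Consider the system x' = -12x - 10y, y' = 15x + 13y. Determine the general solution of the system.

x(t) = -K_1e^(-2t) + 2K_2e^(3t), y(t) = K_1e^(-2t) - 3K_2e^(3t)

Coefficient matrix A = [[-12, -10], [15, 13]].
Characteristic polynomial det(A - λI) = λ^2 - λ - 6 = 0.
Eigenvalues λ = -2, 3.
For λ=-2: (A-λI) row 1 is [-10, -10], so an eigenvector is (-1, 1).
For λ=3: (A-λI) row 1 is [-15, -10], so an eigenvector is (2, -3).
General solution: K_1e^(-2t)(-1,1) + K_2e^(3t)(2,-3).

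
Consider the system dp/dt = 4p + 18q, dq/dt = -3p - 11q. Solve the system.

Coefficient matrix A = [[4, 18], [-3, -11]].
Characteristic polynomial det(A - λI) = λ^2 + 7λ + 10 = 0.
Eigenvalues λ = -2, -5.
For λ=-2: (A-λI) row 1 is [6, 18], so an eigenvector is (3, -1).
For λ=-5: (A-λI) row 1 is [9, 18], so an eigenvector is (-2, 1).
General solution: c_1e^(-2t)(3,-1) + c_2e^(-5t)(-2,1).

p(t) = 3c_1e^(-2t) - 2c_2e^(-5t), q(t) = -c_1e^(-2t) + c_2e^(-5t)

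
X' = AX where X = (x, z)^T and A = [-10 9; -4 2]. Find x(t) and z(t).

x(t) = 3K_1e^(-4t) + 3K_2te^(-4t) - 2K_2e^(-4t), z(t) = 2K_1e^(-4t) + 2K_2te^(-4t) - K_2e^(-4t)

Coefficient matrix A = [[-10, 9], [-4, 2]].
Characteristic polynomial det(A - λI) = λ^2 + 8λ + 16 = 0.
Single eigenvalue λ = -4 with algebraic multiplicity 2.
Eigenvector v = (3,2); generalized eigenvector w with (A-λI)w=v is (-2,-1).
General solution: e^(-4t)[K_1·v + K_2·(t·v + w)].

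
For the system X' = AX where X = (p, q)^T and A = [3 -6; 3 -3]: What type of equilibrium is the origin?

A = [[3,-6],[3,-3]]; det(A-λI) = λ^2 + 9.
λ = 0 ± 3i: zero real part.

center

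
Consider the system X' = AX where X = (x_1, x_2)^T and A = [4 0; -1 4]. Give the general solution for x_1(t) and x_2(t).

x_1(t) = -K_2e^(4t), x_2(t) = K_1e^(4t) + K_2te^(4t)

Coefficient matrix A = [[4, 0], [-1, 4]].
Characteristic polynomial det(A - λI) = λ^2 - 8λ + 16 = 0.
Single eigenvalue λ = 4 with algebraic multiplicity 2.
Eigenvector v = (0,1); generalized eigenvector w with (A-λI)w=v is (-1,0).
General solution: e^(4t)[K_1·v + K_2·(t·v + w)].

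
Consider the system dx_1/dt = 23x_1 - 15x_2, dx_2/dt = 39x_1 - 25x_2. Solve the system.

Coefficient matrix A = [[23, -15], [39, -25]].
Characteristic polynomial det(A - λI) = λ^2 + 2λ + 10 = 0.
Eigenvalues λ = -1 ± 3i (complex conjugate pair).
For λ=-1+3i: an eigenvector is (-2,-3) - i(-1,-2) = (-2 + i, -3 + 2i).
A real fundamental pair from Re and Im of e^((-1+3i)t)v: X_1 = e^(-t)(cos(3t)·(-2,-3) + sin(3t)·(-1,-2)), X_2 = e^(-t)(sin(3t)·(-2,-3) - cos(3t)·(-1,-2)).
General solution: C_1X_1 + C_2X_2.

x_1(t) = -C_1e^(-t)sin(3t) - 2C_1e^(-t)cos(3t) - 2C_2e^(-t)sin(3t) + C_2e^(-t)cos(3t), x_2(t) = -2C_1e^(-t)sin(3t) - 3C_1e^(-t)cos(3t) - 3C_2e^(-t)sin(3t) + 2C_2e^(-t)cos(3t)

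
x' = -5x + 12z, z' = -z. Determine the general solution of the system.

Coefficient matrix A = [[-5, 12], [0, -1]].
Characteristic polynomial det(A - λI) = λ^2 + 6λ + 5 = 0.
Eigenvalues λ = -5, -1.
For λ=-5: (A-λI) row 1 is [0, 12], so an eigenvector is (-1, 0).
For λ=-1: (A-λI) row 1 is [-4, 12], so an eigenvector is (-3, -1).
General solution: C_1e^(-5t)(-1,0) + C_2e^(-t)(-3,-1).

x(t) = -C_1e^(-5t) - 3C_2e^(-t), z(t) = -C_2e^(-t)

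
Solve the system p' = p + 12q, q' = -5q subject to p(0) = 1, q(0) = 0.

p(t) = e^(t), q(t) = 0

Coefficient matrix A = [[1, 12], [0, -5]].
Characteristic polynomial det(A - λI) = λ^2 + 4λ - 5 = 0.
Eigenvalues λ = 1, -5.
For λ=1: (A-λI) row 1 is [0, 12], so an eigenvector is (1, 0).
For λ=-5: (A-λI) row 1 is [6, 12], so an eigenvector is (-2, 1).
General solution: C_1e^(t)(1,0) + C_2e^(-5t)(-2,1).
Applying p(0)=1, q(0)=0 gives C_1=1, C_2=0.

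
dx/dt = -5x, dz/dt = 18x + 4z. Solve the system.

Coefficient matrix A = [[-5, 0], [18, 4]].
Characteristic polynomial det(A - λI) = λ^2 + λ - 20 = 0.
Eigenvalues λ = -5, 4.
For λ=-5: (A-λI) row 2 is [18, 9], so an eigenvector is (1, -2).
For λ=4: (A-λI) row 1 is [-9, 0], so an eigenvector is (0, -1).
General solution: K_1e^(-5t)(1,-2) + K_2e^(4t)(0,-1).

x(t) = K_1e^(-5t), z(t) = -2K_1e^(-5t) - K_2e^(4t)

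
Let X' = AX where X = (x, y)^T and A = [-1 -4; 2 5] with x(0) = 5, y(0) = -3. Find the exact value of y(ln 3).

-33

A = [[-1,-4],[2,5]]; eigenvalues λ = 3, 1.
Eigenvectors: (-1,1) for λ=3, (-2,1) for λ=1.
From the initial condition, c_1 = -1, c_2 = -2.
y(ln 3) = (-1)(3^3)(1) + (-2)(3^1)(1) = -33.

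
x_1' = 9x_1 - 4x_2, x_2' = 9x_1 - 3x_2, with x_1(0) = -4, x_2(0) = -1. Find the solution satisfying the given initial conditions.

Coefficient matrix A = [[9, -4], [9, -3]].
Characteristic polynomial det(A - λI) = λ^2 - 6λ + 9 = 0.
Single eigenvalue λ = 3 with algebraic multiplicity 2.
Eigenvector v = (2,3); generalized eigenvector w with (A-λI)w=v is (1,1).
General solution: e^(3t)[C_1·v + C_2·(t·v + w)].
Applying x_1(0)=-4, x_2(0)=-1 gives C_1=3, C_2=-10.

x_1(t) = -20te^(3t) - 4e^(3t), x_2(t) = -30te^(3t) - e^(3t)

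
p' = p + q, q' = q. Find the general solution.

Coefficient matrix A = [[1, 1], [0, 1]].
Characteristic polynomial det(A - λI) = λ^2 - 2λ + 1 = 0.
Single eigenvalue λ = 1 with algebraic multiplicity 2.
Eigenvector v = (-1,0); generalized eigenvector w with (A-λI)w=v is (-3,-1).
General solution: e^(t)[K_1·v + K_2·(t·v + w)].

p(t) = -K_1e^(t) - K_2te^(t) - 3K_2e^(t), q(t) = -K_2e^(t)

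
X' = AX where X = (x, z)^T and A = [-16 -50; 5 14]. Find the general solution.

Coefficient matrix A = [[-16, -50], [5, 14]].
Characteristic polynomial det(A - λI) = λ^2 + 2λ + 26 = 0.
Eigenvalues λ = -1 ± 5i (complex conjugate pair).
For λ=-1+5i: an eigenvector is (-3,1) - i(-1,0) = (-3 + i, 1).
A real fundamental pair from Re and Im of e^((-1+5i)t)v: X_1 = e^(-t)(cos(5t)·(-3,1) + sin(5t)·(-1,0)), X_2 = e^(-t)(sin(5t)·(-3,1) - cos(5t)·(-1,0)).
General solution: c_1X_1 + c_2X_2.

x(t) = -c_1e^(-t)sin(5t) - 3c_1e^(-t)cos(5t) - 3c_2e^(-t)sin(5t) + c_2e^(-t)cos(5t), z(t) = c_1e^(-t)cos(5t) + c_2e^(-t)sin(5t)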